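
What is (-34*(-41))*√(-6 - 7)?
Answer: 1394*I*√13 ≈ 5026.1*I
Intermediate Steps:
(-34*(-41))*√(-6 - 7) = 1394*√(-13) = 1394*(I*√13) = 1394*I*√13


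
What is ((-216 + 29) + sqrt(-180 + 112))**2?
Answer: 34901 - 748*I*sqrt(17) ≈ 34901.0 - 3084.1*I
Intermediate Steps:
((-216 + 29) + sqrt(-180 + 112))**2 = (-187 + sqrt(-68))**2 = (-187 + 2*I*sqrt(17))**2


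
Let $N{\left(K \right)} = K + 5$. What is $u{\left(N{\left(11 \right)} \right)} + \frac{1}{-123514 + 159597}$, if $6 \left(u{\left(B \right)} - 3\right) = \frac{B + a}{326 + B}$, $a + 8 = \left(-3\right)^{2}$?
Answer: $\frac{222742411}{74042316} \approx 3.0083$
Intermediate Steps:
$a = 1$ ($a = -8 + \left(-3\right)^{2} = -8 + 9 = 1$)
$N{\left(K \right)} = 5 + K$
$u{\left(B \right)} = 3 + \frac{1 + B}{6 \left(326 + B\right)}$ ($u{\left(B \right)} = 3 + \frac{\left(B + 1\right) \frac{1}{326 + B}}{6} = 3 + \frac{\left(1 + B\right) \frac{1}{326 + B}}{6} = 3 + \frac{\frac{1}{326 + B} \left(1 + B\right)}{6} = 3 + \frac{1 + B}{6 \left(326 + B\right)}$)
$u{\left(N{\left(11 \right)} \right)} + \frac{1}{-123514 + 159597} = \frac{5869 + 19 \left(5 + 11\right)}{6 \left(326 + \left(5 + 11\right)\right)} + \frac{1}{-123514 + 159597} = \frac{5869 + 19 \cdot 16}{6 \left(326 + 16\right)} + \frac{1}{36083} = \frac{5869 + 304}{6 \cdot 342} + \frac{1}{36083} = \frac{1}{6} \cdot \frac{1}{342} \cdot 6173 + \frac{1}{36083} = \frac{6173}{2052} + \frac{1}{36083} = \frac{222742411}{74042316}$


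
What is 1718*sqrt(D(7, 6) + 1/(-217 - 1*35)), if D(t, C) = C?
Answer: 859*sqrt(10577)/21 ≈ 4206.8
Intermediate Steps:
1718*sqrt(D(7, 6) + 1/(-217 - 1*35)) = 1718*sqrt(6 + 1/(-217 - 1*35)) = 1718*sqrt(6 + 1/(-217 - 35)) = 1718*sqrt(6 + 1/(-252)) = 1718*sqrt(6 - 1/252) = 1718*sqrt(1511/252) = 1718*(sqrt(10577)/42) = 859*sqrt(10577)/21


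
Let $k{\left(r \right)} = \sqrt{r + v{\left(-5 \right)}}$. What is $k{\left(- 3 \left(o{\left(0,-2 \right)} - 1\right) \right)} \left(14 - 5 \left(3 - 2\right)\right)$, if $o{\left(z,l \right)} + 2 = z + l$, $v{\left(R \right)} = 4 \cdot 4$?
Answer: $9 \sqrt{31} \approx 50.11$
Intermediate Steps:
$v{\left(R \right)} = 16$
$o{\left(z,l \right)} = -2 + l + z$ ($o{\left(z,l \right)} = -2 + \left(z + l\right) = -2 + \left(l + z\right) = -2 + l + z$)
$k{\left(r \right)} = \sqrt{16 + r}$ ($k{\left(r \right)} = \sqrt{r + 16} = \sqrt{16 + r}$)
$k{\left(- 3 \left(o{\left(0,-2 \right)} - 1\right) \right)} \left(14 - 5 \left(3 - 2\right)\right) = \sqrt{16 - 3 \left(\left(-2 - 2 + 0\right) - 1\right)} \left(14 - 5 \left(3 - 2\right)\right) = \sqrt{16 - 3 \left(-4 - 1\right)} \left(14 - 5\right) = \sqrt{16 - -15} \left(14 - 5\right) = \sqrt{16 + 15} \cdot 9 = \sqrt{31} \cdot 9 = 9 \sqrt{31}$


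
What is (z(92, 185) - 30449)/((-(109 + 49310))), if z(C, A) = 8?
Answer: 10147/16473 ≈ 0.61598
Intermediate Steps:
(z(92, 185) - 30449)/((-(109 + 49310))) = (8 - 30449)/((-(109 + 49310))) = -30441/((-1*49419)) = -30441/(-49419) = -30441*(-1/49419) = 10147/16473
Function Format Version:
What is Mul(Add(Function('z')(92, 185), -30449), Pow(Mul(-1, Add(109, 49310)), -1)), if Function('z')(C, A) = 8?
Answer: Rational(10147, 16473) ≈ 0.61598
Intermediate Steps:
Mul(Add(Function('z')(92, 185), -30449), Pow(Mul(-1, Add(109, 49310)), -1)) = Mul(Add(8, -30449), Pow(Mul(-1, Add(109, 49310)), -1)) = Mul(-30441, Pow(Mul(-1, 49419), -1)) = Mul(-30441, Pow(-49419, -1)) = Mul(-30441, Rational(-1, 49419)) = Rational(10147, 16473)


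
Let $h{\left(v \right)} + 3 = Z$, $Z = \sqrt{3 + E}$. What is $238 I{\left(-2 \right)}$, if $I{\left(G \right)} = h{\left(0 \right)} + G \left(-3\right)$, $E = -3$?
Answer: $714$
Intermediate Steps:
$Z = 0$ ($Z = \sqrt{3 - 3} = \sqrt{0} = 0$)
$h{\left(v \right)} = -3$ ($h{\left(v \right)} = -3 + 0 = -3$)
$I{\left(G \right)} = -3 - 3 G$ ($I{\left(G \right)} = -3 + G \left(-3\right) = -3 - 3 G$)
$238 I{\left(-2 \right)} = 238 \left(-3 - -6\right) = 238 \left(-3 + 6\right) = 238 \cdot 3 = 714$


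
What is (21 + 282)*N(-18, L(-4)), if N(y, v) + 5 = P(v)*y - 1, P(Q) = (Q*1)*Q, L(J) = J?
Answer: -89082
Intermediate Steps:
P(Q) = Q² (P(Q) = Q*Q = Q²)
N(y, v) = -6 + y*v² (N(y, v) = -5 + (v²*y - 1) = -5 + (y*v² - 1) = -5 + (-1 + y*v²) = -6 + y*v²)
(21 + 282)*N(-18, L(-4)) = (21 + 282)*(-6 - 18*(-4)²) = 303*(-6 - 18*16) = 303*(-6 - 288) = 303*(-294) = -89082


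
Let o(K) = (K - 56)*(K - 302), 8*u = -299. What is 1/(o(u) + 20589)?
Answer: 64/3345801 ≈ 1.9128e-5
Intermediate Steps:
u = -299/8 (u = (⅛)*(-299) = -299/8 ≈ -37.375)
o(K) = (-302 + K)*(-56 + K) (o(K) = (-56 + K)*(-302 + K) = (-302 + K)*(-56 + K))
1/(o(u) + 20589) = 1/((16912 + (-299/8)² - 358*(-299/8)) + 20589) = 1/((16912 + 89401/64 + 53521/4) + 20589) = 1/(2028105/64 + 20589) = 1/(3345801/64) = 64/3345801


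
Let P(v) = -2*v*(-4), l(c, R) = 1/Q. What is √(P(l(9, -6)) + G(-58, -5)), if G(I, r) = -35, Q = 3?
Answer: I*√291/3 ≈ 5.6862*I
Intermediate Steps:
l(c, R) = ⅓ (l(c, R) = 1/3 = ⅓)
P(v) = 8*v
√(P(l(9, -6)) + G(-58, -5)) = √(8*(⅓) - 35) = √(8/3 - 35) = √(-97/3) = I*√291/3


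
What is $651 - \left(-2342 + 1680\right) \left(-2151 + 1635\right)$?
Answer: $-340941$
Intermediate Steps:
$651 - \left(-2342 + 1680\right) \left(-2151 + 1635\right) = 651 - \left(-662\right) \left(-516\right) = 651 - 341592 = -340941$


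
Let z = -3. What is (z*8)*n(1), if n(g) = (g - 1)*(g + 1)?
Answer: 0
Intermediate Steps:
n(g) = (1 + g)*(-1 + g) (n(g) = (-1 + g)*(1 + g) = (1 + g)*(-1 + g))
(z*8)*n(1) = (-3*8)*(-1 + 1**2) = -24*(-1 + 1) = -24*0 = 0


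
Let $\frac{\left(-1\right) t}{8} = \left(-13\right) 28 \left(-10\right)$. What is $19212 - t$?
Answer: $48332$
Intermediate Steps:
$t = -29120$ ($t = - 8 \left(-13\right) 28 \left(-10\right) = - 8 \left(\left(-364\right) \left(-10\right)\right) = \left(-8\right) 3640 = -29120$)
$19212 - t = 19212 - -29120 = 19212 + 29120 = 48332$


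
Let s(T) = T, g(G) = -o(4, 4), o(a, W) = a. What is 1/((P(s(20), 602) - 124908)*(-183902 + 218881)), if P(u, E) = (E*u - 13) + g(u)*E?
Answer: -1/4032693931 ≈ -2.4797e-10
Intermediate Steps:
g(G) = -4 (g(G) = -1*4 = -4)
P(u, E) = -13 - 4*E + E*u (P(u, E) = (E*u - 13) - 4*E = (-13 + E*u) - 4*E = -13 - 4*E + E*u)
1/((P(s(20), 602) - 124908)*(-183902 + 218881)) = 1/(((-13 - 4*602 + 602*20) - 124908)*(-183902 + 218881)) = 1/(((-13 - 2408 + 12040) - 124908)*34979) = 1/((9619 - 124908)*34979) = 1/(-115289*34979) = 1/(-4032693931) = -1/4032693931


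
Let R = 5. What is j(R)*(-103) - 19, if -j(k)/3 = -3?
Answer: -946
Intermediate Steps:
j(k) = 9 (j(k) = -3*(-3) = 9)
j(R)*(-103) - 19 = 9*(-103) - 19 = -927 - 19 = -946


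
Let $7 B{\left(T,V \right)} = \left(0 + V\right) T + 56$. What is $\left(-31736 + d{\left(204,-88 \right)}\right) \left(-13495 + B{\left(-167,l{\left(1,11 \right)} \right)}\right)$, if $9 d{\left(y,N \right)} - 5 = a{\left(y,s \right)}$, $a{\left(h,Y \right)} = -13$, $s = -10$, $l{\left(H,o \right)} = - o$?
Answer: $\frac{26441525504}{63} \approx 4.1971 \cdot 10^{8}$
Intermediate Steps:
$d{\left(y,N \right)} = - \frac{8}{9}$ ($d{\left(y,N \right)} = \frac{5}{9} + \frac{1}{9} \left(-13\right) = \frac{5}{9} - \frac{13}{9} = - \frac{8}{9}$)
$B{\left(T,V \right)} = 8 + \frac{T V}{7}$ ($B{\left(T,V \right)} = \frac{\left(0 + V\right) T + 56}{7} = \frac{V T + 56}{7} = \frac{T V + 56}{7} = \frac{56 + T V}{7} = 8 + \frac{T V}{7}$)
$\left(-31736 + d{\left(204,-88 \right)}\right) \left(-13495 + B{\left(-167,l{\left(1,11 \right)} \right)}\right) = \left(-31736 - \frac{8}{9}\right) \left(-13495 + \left(8 + \frac{1}{7} \left(-167\right) \left(\left(-1\right) 11\right)\right)\right) = - \frac{285632 \left(-13495 + \left(8 + \frac{1}{7} \left(-167\right) \left(-11\right)\right)\right)}{9} = - \frac{285632 \left(-13495 + \left(8 + \frac{1837}{7}\right)\right)}{9} = - \frac{285632 \left(-13495 + \frac{1893}{7}\right)}{9} = \left(- \frac{285632}{9}\right) \left(- \frac{92572}{7}\right) = \frac{26441525504}{63}$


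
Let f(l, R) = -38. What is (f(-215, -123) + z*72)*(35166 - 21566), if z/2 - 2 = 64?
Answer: 128737600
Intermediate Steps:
z = 132 (z = 4 + 2*64 = 4 + 128 = 132)
(f(-215, -123) + z*72)*(35166 - 21566) = (-38 + 132*72)*(35166 - 21566) = (-38 + 9504)*13600 = 9466*13600 = 128737600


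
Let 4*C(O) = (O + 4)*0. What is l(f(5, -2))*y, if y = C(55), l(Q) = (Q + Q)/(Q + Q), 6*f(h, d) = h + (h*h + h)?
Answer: 0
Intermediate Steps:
f(h, d) = h/3 + h²/6 (f(h, d) = (h + (h*h + h))/6 = (h + (h² + h))/6 = (h + (h + h²))/6 = (h² + 2*h)/6 = h/3 + h²/6)
C(O) = 0 (C(O) = ((O + 4)*0)/4 = ((4 + O)*0)/4 = (¼)*0 = 0)
l(Q) = 1 (l(Q) = (2*Q)/((2*Q)) = (2*Q)*(1/(2*Q)) = 1)
y = 0
l(f(5, -2))*y = 1*0 = 0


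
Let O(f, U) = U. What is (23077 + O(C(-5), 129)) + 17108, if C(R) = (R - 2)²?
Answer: 40314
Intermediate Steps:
C(R) = (-2 + R)²
(23077 + O(C(-5), 129)) + 17108 = (23077 + 129) + 17108 = 23206 + 17108 = 40314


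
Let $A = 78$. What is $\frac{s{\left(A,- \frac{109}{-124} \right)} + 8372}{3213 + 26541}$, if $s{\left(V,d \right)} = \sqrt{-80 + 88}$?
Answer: $\frac{4186}{14877} + \frac{\sqrt{2}}{14877} \approx 0.28147$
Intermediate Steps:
$s{\left(V,d \right)} = 2 \sqrt{2}$ ($s{\left(V,d \right)} = \sqrt{8} = 2 \sqrt{2}$)
$\frac{s{\left(A,- \frac{109}{-124} \right)} + 8372}{3213 + 26541} = \frac{2 \sqrt{2} + 8372}{3213 + 26541} = \frac{8372 + 2 \sqrt{2}}{29754} = \left(8372 + 2 \sqrt{2}\right) \frac{1}{29754} = \frac{4186}{14877} + \frac{\sqrt{2}}{14877}$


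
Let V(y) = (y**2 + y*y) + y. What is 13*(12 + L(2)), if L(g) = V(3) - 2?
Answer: 403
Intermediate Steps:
V(y) = y + 2*y**2 (V(y) = (y**2 + y**2) + y = 2*y**2 + y = y + 2*y**2)
L(g) = 19 (L(g) = 3*(1 + 2*3) - 2 = 3*(1 + 6) - 2 = 3*7 - 2 = 21 - 2 = 19)
13*(12 + L(2)) = 13*(12 + 19) = 13*31 = 403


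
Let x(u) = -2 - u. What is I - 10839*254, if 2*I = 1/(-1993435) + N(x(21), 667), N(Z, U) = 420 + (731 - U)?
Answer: -10975310895681/3986870 ≈ -2.7529e+6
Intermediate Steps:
N(Z, U) = 1151 - U
I = 964822539/3986870 (I = (1/(-1993435) + (1151 - 1*667))/2 = (-1/1993435 + (1151 - 667))/2 = (-1/1993435 + 484)/2 = (½)*(964822539/1993435) = 964822539/3986870 ≈ 242.00)
I - 10839*254 = 964822539/3986870 - 10839*254 = 964822539/3986870 - 2753106 = -10975310895681/3986870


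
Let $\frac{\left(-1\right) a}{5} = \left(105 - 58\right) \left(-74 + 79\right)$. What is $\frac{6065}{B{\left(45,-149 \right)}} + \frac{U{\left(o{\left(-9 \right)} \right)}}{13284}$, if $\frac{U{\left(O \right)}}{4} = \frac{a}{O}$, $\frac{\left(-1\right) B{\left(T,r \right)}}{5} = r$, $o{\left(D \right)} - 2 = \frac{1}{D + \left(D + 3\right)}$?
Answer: $\frac{38065564}{4783347} \approx 7.9579$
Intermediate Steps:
$o{\left(D \right)} = 2 + \frac{1}{3 + 2 D}$ ($o{\left(D \right)} = 2 + \frac{1}{D + \left(D + 3\right)} = 2 + \frac{1}{D + \left(3 + D\right)} = 2 + \frac{1}{3 + 2 D}$)
$a = -1175$ ($a = - 5 \left(105 - 58\right) \left(-74 + 79\right) = - 5 \cdot 47 \cdot 5 = \left(-5\right) 235 = -1175$)
$B{\left(T,r \right)} = - 5 r$
$U{\left(O \right)} = - \frac{4700}{O}$ ($U{\left(O \right)} = 4 \left(- \frac{1175}{O}\right) = - \frac{4700}{O}$)
$\frac{6065}{B{\left(45,-149 \right)}} + \frac{U{\left(o{\left(-9 \right)} \right)}}{13284} = \frac{6065}{\left(-5\right) \left(-149\right)} + \frac{\left(-4700\right) \frac{1}{\frac{1}{3 + 2 \left(-9\right)} \left(7 + 4 \left(-9\right)\right)}}{13284} = \frac{6065}{745} + - \frac{4700}{\frac{1}{3 - 18} \left(7 - 36\right)} \frac{1}{13284} = 6065 \cdot \frac{1}{745} + - \frac{4700}{\frac{1}{-15} \left(-29\right)} \frac{1}{13284} = \frac{1213}{149} + - \frac{4700}{\left(- \frac{1}{15}\right) \left(-29\right)} \frac{1}{13284} = \frac{1213}{149} + - \frac{4700}{\frac{29}{15}} \cdot \frac{1}{13284} = \frac{1213}{149} + \left(-4700\right) \frac{15}{29} \cdot \frac{1}{13284} = \frac{1213}{149} - \frac{5875}{32103} = \frac{38065564}{4783347}$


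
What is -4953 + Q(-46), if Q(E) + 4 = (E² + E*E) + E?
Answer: -771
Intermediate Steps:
Q(E) = -4 + E + 2*E² (Q(E) = -4 + ((E² + E*E) + E) = -4 + ((E² + E²) + E) = -4 + (2*E² + E) = -4 + (E + 2*E²) = -4 + E + 2*E²)
-4953 + Q(-46) = -4953 + (-4 - 46 + 2*(-46)²) = -4953 + (-4 - 46 + 2*2116) = -4953 + (-4 - 46 + 4232) = -4953 + 4182 = -771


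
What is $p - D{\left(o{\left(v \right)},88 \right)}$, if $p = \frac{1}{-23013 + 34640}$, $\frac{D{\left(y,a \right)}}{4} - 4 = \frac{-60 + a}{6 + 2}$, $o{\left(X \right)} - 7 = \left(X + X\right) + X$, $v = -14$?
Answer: $- \frac{348809}{11627} \approx -30.0$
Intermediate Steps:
$o{\left(X \right)} = 7 + 3 X$ ($o{\left(X \right)} = 7 + \left(\left(X + X\right) + X\right) = 7 + \left(2 X + X\right) = 7 + 3 X$)
$D{\left(y,a \right)} = -14 + \frac{a}{2}$ ($D{\left(y,a \right)} = 16 + 4 \frac{-60 + a}{6 + 2} = 16 + 4 \frac{-60 + a}{8} = 16 + 4 \left(-60 + a\right) \frac{1}{8} = 16 + 4 \left(- \frac{15}{2} + \frac{a}{8}\right) = 16 + \left(-30 + \frac{a}{2}\right) = -14 + \frac{a}{2}$)
$p = \frac{1}{11627} \approx 8.6007 \cdot 10^{-5}$
$p - D{\left(o{\left(v \right)},88 \right)} = \frac{1}{11627} - \left(-14 + \frac{1}{2} \cdot 88\right) = \frac{1}{11627} - \left(-14 + 44\right) = \frac{1}{11627} - 30 = - \frac{348809}{11627}$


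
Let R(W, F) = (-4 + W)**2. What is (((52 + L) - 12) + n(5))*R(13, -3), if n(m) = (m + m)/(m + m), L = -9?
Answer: 2592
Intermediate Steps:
n(m) = 1 (n(m) = (2*m)/((2*m)) = (2*m)*(1/(2*m)) = 1)
(((52 + L) - 12) + n(5))*R(13, -3) = (((52 - 9) - 12) + 1)*(-4 + 13)**2 = ((43 - 12) + 1)*9**2 = (31 + 1)*81 = 32*81 = 2592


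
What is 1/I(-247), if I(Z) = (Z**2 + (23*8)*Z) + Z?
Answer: 1/15314 ≈ 6.5300e-5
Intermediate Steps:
I(Z) = Z**2 + 185*Z (I(Z) = (Z**2 + 184*Z) + Z = Z**2 + 185*Z)
1/I(-247) = 1/(-247*(185 - 247)) = 1/(-247*(-62)) = 1/15314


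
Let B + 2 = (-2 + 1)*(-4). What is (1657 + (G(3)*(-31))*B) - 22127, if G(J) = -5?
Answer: -20160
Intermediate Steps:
B = 2 (B = -2 + (-2 + 1)*(-4) = -2 - 1*(-4) = -2 + 4 = 2)
(1657 + (G(3)*(-31))*B) - 22127 = (1657 - 5*(-31)*2) - 22127 = (1657 + 155*2) - 22127 = (1657 + 310) - 22127 = 1967 - 22127 = -20160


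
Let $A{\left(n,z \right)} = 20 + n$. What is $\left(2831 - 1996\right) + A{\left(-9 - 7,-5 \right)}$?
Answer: $839$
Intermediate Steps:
$\left(2831 - 1996\right) + A{\left(-9 - 7,-5 \right)} = \left(2831 - 1996\right) + \left(20 - 16\right) = 835 + \left(20 - 16\right) = 835 + 4 = 839$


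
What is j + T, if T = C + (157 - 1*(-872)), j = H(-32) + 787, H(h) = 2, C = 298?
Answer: 2116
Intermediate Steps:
j = 789 (j = 2 + 787 = 789)
T = 1327 (T = 298 + (157 - 1*(-872)) = 298 + (157 + 872) = 298 + 1029 = 1327)
j + T = 789 + 1327 = 2116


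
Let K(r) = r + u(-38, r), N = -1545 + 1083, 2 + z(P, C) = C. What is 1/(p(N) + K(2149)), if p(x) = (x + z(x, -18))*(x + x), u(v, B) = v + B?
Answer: 1/449628 ≈ 2.2241e-6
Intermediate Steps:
z(P, C) = -2 + C
N = -462
u(v, B) = B + v
p(x) = 2*x*(-20 + x) (p(x) = (x + (-2 - 18))*(x + x) = (x - 20)*(2*x) = (-20 + x)*(2*x) = 2*x*(-20 + x))
K(r) = -38 + 2*r (K(r) = r + (r - 38) = r + (-38 + r) = -38 + 2*r)
1/(p(N) + K(2149)) = 1/(2*(-462)*(-20 - 462) + (-38 + 2*2149)) = 1/(2*(-462)*(-482) + (-38 + 4298)) = 1/(445368 + 4260) = 1/449628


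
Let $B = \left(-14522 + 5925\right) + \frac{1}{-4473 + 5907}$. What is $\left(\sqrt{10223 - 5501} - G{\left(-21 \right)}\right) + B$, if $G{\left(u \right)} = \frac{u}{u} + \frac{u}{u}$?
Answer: $- \frac{12330965}{1434} + \sqrt{4722} \approx -8530.3$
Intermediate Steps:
$G{\left(u \right)} = 2$ ($G{\left(u \right)} = 1 + 1 = 2$)
$B = - \frac{12328097}{1434}$ ($B = -8597 + \frac{1}{1434} = - \frac{12328097}{1434} \approx -8597.0$)
$\left(\sqrt{10223 - 5501} - G{\left(-21 \right)}\right) + B = \left(\sqrt{10223 - 5501} - 2\right) - \frac{12328097}{1434} = \left(\sqrt{4722} - 2\right) - \frac{12328097}{1434} = \left(-2 + \sqrt{4722}\right) - \frac{12328097}{1434} = - \frac{12330965}{1434} + \sqrt{4722}$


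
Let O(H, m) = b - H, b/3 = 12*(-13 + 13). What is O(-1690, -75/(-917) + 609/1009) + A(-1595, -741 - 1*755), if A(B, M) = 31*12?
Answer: 2062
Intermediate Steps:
b = 0 (b = 3*(12*(-13 + 13)) = 3*(12*0) = 3*0 = 0)
O(H, m) = -H (O(H, m) = 0 - H = -H)
A(B, M) = 372
O(-1690, -75/(-917) + 609/1009) + A(-1595, -741 - 1*755) = -1*(-1690) + 372 = 1690 + 372 = 2062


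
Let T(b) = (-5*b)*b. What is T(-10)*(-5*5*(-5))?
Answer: -62500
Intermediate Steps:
T(b) = -5*b**2
T(-10)*(-5*5*(-5)) = (-5*(-10)**2)*(-5*5*(-5)) = (-5*100)*(-25*(-5)) = -500*125 = -62500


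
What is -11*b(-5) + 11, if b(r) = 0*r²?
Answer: 11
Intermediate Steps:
b(r) = 0
-11*b(-5) + 11 = -11*0 + 11 = 0 + 11 = 11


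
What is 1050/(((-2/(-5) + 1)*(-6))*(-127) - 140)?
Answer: 375/331 ≈ 1.1329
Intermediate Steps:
1050/(((-2/(-5) + 1)*(-6))*(-127) - 140) = 1050/(((-2*(-⅕) + 1)*(-6))*(-127) - 140) = 1050/(((⅖ + 1)*(-6))*(-127) - 140) = 1050/(((7/5)*(-6))*(-127) - 140) = 1050/(-42/5*(-127) - 140) = 1050/(5334/5 - 140) = 1050/(4634/5) = 1050*(5/4634) = 375/331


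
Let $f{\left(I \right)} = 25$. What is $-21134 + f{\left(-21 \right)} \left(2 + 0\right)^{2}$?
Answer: $-21034$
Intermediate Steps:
$-21134 + f{\left(-21 \right)} \left(2 + 0\right)^{2} = -21134 + 25 \left(2 + 0\right)^{2} = -21134 + 25 \cdot 2^{2} = -21134 + 25 \cdot 4 = -21134 + 100 = -21034$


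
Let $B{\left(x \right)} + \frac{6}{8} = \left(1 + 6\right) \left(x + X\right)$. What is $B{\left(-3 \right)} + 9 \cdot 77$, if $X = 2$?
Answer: $\frac{2741}{4} \approx 685.25$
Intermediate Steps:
$B{\left(x \right)} = \frac{53}{4} + 7 x$ ($B{\left(x \right)} = - \frac{3}{4} + \left(1 + 6\right) \left(x + 2\right) = - \frac{3}{4} + 7 \left(2 + x\right) = - \frac{3}{4} + \left(14 + 7 x\right) = \frac{53}{4} + 7 x$)
$B{\left(-3 \right)} + 9 \cdot 77 = \left(\frac{53}{4} + 7 \left(-3\right)\right) + 9 \cdot 77 = \left(\frac{53}{4} - 21\right) + 693 = - \frac{31}{4} + 693 = \frac{2741}{4}$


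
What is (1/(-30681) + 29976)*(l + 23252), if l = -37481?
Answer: -1454035668555/3409 ≈ -4.2653e+8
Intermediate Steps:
(1/(-30681) + 29976)*(l + 23252) = (1/(-30681) + 29976)*(-37481 + 23252) = (-1/30681 + 29976)*(-14229) = (919693655/30681)*(-14229) = -1454035668555/3409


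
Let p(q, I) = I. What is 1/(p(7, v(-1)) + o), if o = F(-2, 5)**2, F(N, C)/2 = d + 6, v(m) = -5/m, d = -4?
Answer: 1/21 ≈ 0.047619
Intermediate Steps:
F(N, C) = 4 (F(N, C) = 2*(-4 + 6) = 2*2 = 4)
o = 16 (o = 4**2 = 16)
1/(p(7, v(-1)) + o) = 1/(-5/(-1) + 16) = 1/(-5*(-1) + 16) = 1/(5 + 16) = 1/21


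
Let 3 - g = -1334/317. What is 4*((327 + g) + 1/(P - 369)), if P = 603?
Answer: 49582426/37089 ≈ 1336.8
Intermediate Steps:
g = 2285/317 (g = 3 - (-1334)/317 = 3 - 1*(-1334/317) = 3 + 1334/317 = 2285/317 ≈ 7.2082)
4*((327 + g) + 1/(P - 369)) = 4*((327 + 2285/317) + 1/(603 - 369)) = 4*(105944/317 + 1/234) = 4*(24791213/74178) = 49582426/37089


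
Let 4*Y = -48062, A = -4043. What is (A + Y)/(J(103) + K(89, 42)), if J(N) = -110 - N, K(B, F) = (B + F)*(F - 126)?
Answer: 32117/22434 ≈ 1.4316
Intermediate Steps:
K(B, F) = (-126 + F)*(B + F) (K(B, F) = (B + F)*(-126 + F) = (-126 + F)*(B + F))
Y = -24031/2 (Y = (¼)*(-48062) = -24031/2 ≈ -12016.)
(A + Y)/(J(103) + K(89, 42)) = (-4043 - 24031/2)/((-110 - 1*103) + (42² - 126*89 - 126*42 + 89*42)) = -32117/(2*((-110 - 103) + (1764 - 11214 - 5292 + 3738))) = -32117/(2*(-213 - 11004)) = -32117/2/(-11217) = -32117/2*(-1/11217) = 32117/22434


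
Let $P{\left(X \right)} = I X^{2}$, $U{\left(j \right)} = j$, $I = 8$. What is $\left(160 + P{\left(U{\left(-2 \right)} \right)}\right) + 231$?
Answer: $423$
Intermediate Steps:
$P{\left(X \right)} = 8 X^{2}$
$\left(160 + P{\left(U{\left(-2 \right)} \right)}\right) + 231 = \left(160 + 8 \left(-2\right)^{2}\right) + 231 = \left(160 + 8 \cdot 4\right) + 231 = \left(160 + 32\right) + 231 = 192 + 231 = 423$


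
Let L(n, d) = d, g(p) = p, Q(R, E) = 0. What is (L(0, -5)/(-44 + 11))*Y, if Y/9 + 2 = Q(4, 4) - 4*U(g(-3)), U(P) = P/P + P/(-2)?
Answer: -180/11 ≈ -16.364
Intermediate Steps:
U(P) = 1 - P/2 (U(P) = 1 + P*(-½) = 1 - P/2)
Y = -108 (Y = -18 + 9*(0 - 4*(1 - ½*(-3))) = -18 + 9*(0 - 4*(1 + 3/2)) = -18 + 9*(0 - 4*5/2) = -18 + 9*(0 - 10) = -18 + 9*(-10) = -18 - 90 = -108)
(L(0, -5)/(-44 + 11))*Y = (-5/(-44 + 11))*(-108) = (-5/(-33))*(-108) = -1/33*(-5)*(-108) = (5/33)*(-108) = -180/11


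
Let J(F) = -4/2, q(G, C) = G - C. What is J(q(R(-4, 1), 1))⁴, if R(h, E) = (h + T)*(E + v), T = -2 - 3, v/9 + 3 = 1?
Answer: 16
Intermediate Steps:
v = -18 (v = -27 + 9*1 = -27 + 9 = -18)
T = -5
R(h, E) = (-18 + E)*(-5 + h) (R(h, E) = (h - 5)*(E - 18) = (-5 + h)*(-18 + E) = (-18 + E)*(-5 + h))
J(F) = -2 (J(F) = -4*½ = -2)
J(q(R(-4, 1), 1))⁴ = (-2)⁴ = 16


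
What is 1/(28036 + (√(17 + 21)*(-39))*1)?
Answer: 14018/392979749 + 39*√38/785959498 ≈ 3.5977e-5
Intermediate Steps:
1/(28036 + (√(17 + 21)*(-39))*1) = 1/(28036 + (√38*(-39))*1) = 1/(28036 - 39*√38*1) = 1/(28036 - 39*√38)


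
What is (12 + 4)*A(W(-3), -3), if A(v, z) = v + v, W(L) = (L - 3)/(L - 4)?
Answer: 192/7 ≈ 27.429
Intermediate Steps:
W(L) = (-3 + L)/(-4 + L)
A(v, z) = 2*v
(12 + 4)*A(W(-3), -3) = (12 + 4)*(2*((-3 - 3)/(-4 - 3))) = 16*(2*(-6/(-7))) = 16*(2*(-⅐*(-6))) = 16*(2*(6/7)) = 16*(12/7) = 192/7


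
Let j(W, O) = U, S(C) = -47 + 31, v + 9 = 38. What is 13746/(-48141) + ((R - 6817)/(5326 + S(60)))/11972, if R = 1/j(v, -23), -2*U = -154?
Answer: -207752545307/727314174510 ≈ -0.28564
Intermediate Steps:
v = 29 (v = -9 + 38 = 29)
U = 77 (U = -½*(-154) = 77)
S(C) = -16
j(W, O) = 77
R = 1/77 ≈ 0.012987
13746/(-48141) + ((R - 6817)/(5326 + S(60)))/11972 = 13746/(-48141) + ((1/77 - 6817)/(5326 - 16))/11972 = 13746*(-1/48141) - 524908/77/5310*(1/11972) = -4582/16047 - 524908/77*1/5310*(1/11972) = -4582/16047 - 262454/204435*1/11972 = -4582/16047 - 131227/1223747910 = -207752545307/727314174510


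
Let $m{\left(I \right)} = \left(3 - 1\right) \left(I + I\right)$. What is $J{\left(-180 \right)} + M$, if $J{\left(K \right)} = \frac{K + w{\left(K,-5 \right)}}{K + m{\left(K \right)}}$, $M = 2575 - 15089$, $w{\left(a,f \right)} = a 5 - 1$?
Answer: $- \frac{11261519}{900} \approx -12513.0$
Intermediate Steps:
$w{\left(a,f \right)} = -1 + 5 a$ ($w{\left(a,f \right)} = 5 a - 1 = -1 + 5 a$)
$m{\left(I \right)} = 4 I$ ($m{\left(I \right)} = 2 \cdot 2 I = 4 I$)
$M = -12514$
$J{\left(K \right)} = \frac{-1 + 6 K}{5 K}$ ($J{\left(K \right)} = \frac{K + \left(-1 + 5 K\right)}{K + 4 K} = \frac{-1 + 6 K}{5 K}$)
$J{\left(-180 \right)} + M = \frac{-1 + 6 \left(-180\right)}{5 \left(-180\right)} - 12514 = \frac{1}{5} \left(- \frac{1}{180}\right) \left(-1 - 1080\right) - 12514 = \frac{1}{5} \left(- \frac{1}{180}\right) \left(-1081\right) - 12514 = \frac{1081}{900} - 12514 = - \frac{11261519}{900}$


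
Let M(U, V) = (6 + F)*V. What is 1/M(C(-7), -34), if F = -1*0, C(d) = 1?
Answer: -1/204 ≈ -0.0049020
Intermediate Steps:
F = 0
M(U, V) = 6*V (M(U, V) = (6 + 0)*V = 6*V)
1/M(C(-7), -34) = 1/(6*(-34)) = 1/(-204) = -1/204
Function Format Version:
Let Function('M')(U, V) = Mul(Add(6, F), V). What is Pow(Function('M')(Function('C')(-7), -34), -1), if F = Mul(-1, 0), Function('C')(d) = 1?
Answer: Rational(-1, 204) ≈ -0.0049020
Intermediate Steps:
F = 0
Function('M')(U, V) = Mul(6, V) (Function('M')(U, V) = Mul(Add(6, 0), V) = Mul(6, V))
Pow(Function('M')(Function('C')(-7), -34), -1) = Pow(Mul(6, -34), -1) = Pow(-204, -1) = Rational(-1, 204)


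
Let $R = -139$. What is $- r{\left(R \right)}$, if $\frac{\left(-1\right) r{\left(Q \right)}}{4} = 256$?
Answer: $1024$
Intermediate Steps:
$r{\left(Q \right)} = -1024$ ($r{\left(Q \right)} = \left(-4\right) 256 = -1024$)
$- r{\left(R \right)} = \left(-1\right) \left(-1024\right) = 1024$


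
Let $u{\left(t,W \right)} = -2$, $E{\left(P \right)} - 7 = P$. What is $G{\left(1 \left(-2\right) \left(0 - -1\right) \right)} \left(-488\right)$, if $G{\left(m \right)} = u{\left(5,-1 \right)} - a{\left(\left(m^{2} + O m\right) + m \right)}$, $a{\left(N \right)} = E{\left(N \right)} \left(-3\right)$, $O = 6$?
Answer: $5368$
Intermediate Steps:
$E{\left(P \right)} = 7 + P$
$a{\left(N \right)} = -21 - 3 N$ ($a{\left(N \right)} = \left(7 + N\right) \left(-3\right) = -21 - 3 N$)
$G{\left(m \right)} = 19 + 3 m^{2} + 21 m$ ($G{\left(m \right)} = -2 - \left(-21 - 3 \left(\left(m^{2} + 6 m\right) + m\right)\right) = -2 - \left(-21 - 3 \left(m^{2} + 7 m\right)\right) = -2 - \left(-21 - \left(3 m^{2} + 21 m\right)\right) = -2 - \left(-21 - 21 m - 3 m^{2}\right) = -2 + \left(21 + 3 m^{2} + 21 m\right) = 19 + 3 m^{2} + 21 m$)
$G{\left(1 \left(-2\right) \left(0 - -1\right) \right)} \left(-488\right) = \left(19 + 3 \cdot 1 \left(-2\right) \left(0 - -1\right) \left(7 + 1 \left(-2\right) \left(0 - -1\right)\right)\right) \left(-488\right) = \left(19 + 3 \left(- 2 \left(0 + 1\right)\right) \left(7 - 2 \left(0 + 1\right)\right)\right) \left(-488\right) = \left(19 + 3 \left(\left(-2\right) 1\right) \left(7 - 2\right)\right) \left(-488\right) = \left(19 + 3 \left(-2\right) \left(7 - 2\right)\right) \left(-488\right) = \left(19 + 3 \left(-2\right) 5\right) \left(-488\right) = \left(19 - 30\right) \left(-488\right) = \left(-11\right) \left(-488\right) = 5368$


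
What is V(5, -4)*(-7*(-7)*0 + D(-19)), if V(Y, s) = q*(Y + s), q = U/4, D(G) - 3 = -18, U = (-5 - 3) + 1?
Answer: 105/4 ≈ 26.250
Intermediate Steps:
U = -7 (U = -8 + 1 = -7)
D(G) = -15 (D(G) = 3 - 18 = -15)
q = -7/4 ≈ -1.7500
V(Y, s) = -7*Y/4 - 7*s/4 (V(Y, s) = -7*(Y + s)/4 = -7*Y/4 - 7*s/4)
V(5, -4)*(-7*(-7)*0 + D(-19)) = (-7/4*5 - 7/4*(-4))*(-7*(-7)*0 - 15) = (-35/4 + 7)*(49*0 - 15) = -7*(0 - 15)/4 = -7/4*(-15) = 105/4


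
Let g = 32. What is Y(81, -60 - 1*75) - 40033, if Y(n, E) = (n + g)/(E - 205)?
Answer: -13611333/340 ≈ -40033.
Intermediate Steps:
Y(n, E) = (32 + n)/(-205 + E) (Y(n, E) = (n + 32)/(E - 205) = (32 + n)/(-205 + E))
Y(81, -60 - 1*75) - 40033 = (32 + 81)/(-205 + (-60 - 1*75)) - 40033 = 113/(-205 + (-60 - 75)) - 40033 = 113/(-205 - 135) - 40033 = 113/(-340) - 40033 = -1/340*113 - 40033 = -113/340 - 40033 = -13611333/340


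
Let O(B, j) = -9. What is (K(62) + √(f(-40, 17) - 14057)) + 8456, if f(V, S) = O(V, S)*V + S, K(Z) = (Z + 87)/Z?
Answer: 524421/62 + 12*I*√95 ≈ 8458.4 + 116.96*I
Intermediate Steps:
K(Z) = (87 + Z)/Z
f(V, S) = S - 9*V (f(V, S) = -9*V + S = S - 9*V)
(K(62) + √(f(-40, 17) - 14057)) + 8456 = ((87 + 62)/62 + √((17 - 9*(-40)) - 14057)) + 8456 = ((1/62)*149 + √((17 + 360) - 14057)) + 8456 = (149/62 + √(377 - 14057)) + 8456 = (149/62 + √(-13680)) + 8456 = (149/62 + 12*I*√95) + 8456 = 524421/62 + 12*I*√95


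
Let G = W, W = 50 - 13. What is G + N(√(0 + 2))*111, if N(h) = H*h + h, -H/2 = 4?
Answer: 37 - 777*√2 ≈ -1061.8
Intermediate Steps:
W = 37
H = -8 (H = -2*4 = -8)
G = 37
N(h) = -7*h (N(h) = -8*h + h = -7*h)
G + N(√(0 + 2))*111 = 37 - 7*√(0 + 2)*111 = 37 - 7*√2*111 = 37 - 777*√2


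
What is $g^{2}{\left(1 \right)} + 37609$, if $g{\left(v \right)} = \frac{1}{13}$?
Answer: $\frac{6355922}{169} \approx 37609.0$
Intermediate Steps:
$g{\left(v \right)} = \frac{1}{13}$
$g^{2}{\left(1 \right)} + 37609 = \left(\frac{1}{13}\right)^{2} + 37609 = \frac{1}{169} + 37609 = \frac{6355922}{169}$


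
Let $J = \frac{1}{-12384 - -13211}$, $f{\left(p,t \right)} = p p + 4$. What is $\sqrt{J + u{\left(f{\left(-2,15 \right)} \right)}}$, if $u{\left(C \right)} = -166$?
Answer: $\frac{i \sqrt{113531387}}{827} \approx 12.884 i$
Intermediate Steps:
$f{\left(p,t \right)} = 4 + p^{2}$ ($f{\left(p,t \right)} = p^{2} + 4 = 4 + p^{2}$)
$J = \frac{1}{827}$ ($J = \frac{1}{-12384 + 13211} = \frac{1}{827} \approx 0.0012092$)
$\sqrt{J + u{\left(f{\left(-2,15 \right)} \right)}} = \sqrt{\frac{1}{827} - 166} = \sqrt{- \frac{137281}{827}} = \frac{i \sqrt{113531387}}{827}$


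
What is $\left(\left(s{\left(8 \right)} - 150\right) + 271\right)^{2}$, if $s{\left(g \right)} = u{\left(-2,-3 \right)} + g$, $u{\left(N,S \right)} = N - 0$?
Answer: $16129$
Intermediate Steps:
$u{\left(N,S \right)} = N$ ($u{\left(N,S \right)} = N + 0 = N$)
$s{\left(g \right)} = -2 + g$
$\left(\left(s{\left(8 \right)} - 150\right) + 271\right)^{2} = \left(\left(\left(-2 + 8\right) - 150\right) + 271\right)^{2} = \left(\left(6 - 150\right) + 271\right)^{2} = \left(-144 + 271\right)^{2} = 127^{2} = 16129$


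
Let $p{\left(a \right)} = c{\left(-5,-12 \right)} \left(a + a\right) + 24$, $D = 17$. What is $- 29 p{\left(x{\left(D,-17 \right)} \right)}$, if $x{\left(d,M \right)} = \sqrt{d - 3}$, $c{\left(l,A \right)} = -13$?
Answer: $-696 + 754 \sqrt{14} \approx 2125.2$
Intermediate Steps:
$x{\left(d,M \right)} = \sqrt{-3 + d}$
$p{\left(a \right)} = 24 - 26 a$ ($p{\left(a \right)} = - 13 \left(a + a\right) + 24 = - 13 \cdot 2 a + 24 = - 26 a + 24 = 24 - 26 a$)
$- 29 p{\left(x{\left(D,-17 \right)} \right)} = - 29 \left(24 - 26 \sqrt{-3 + 17}\right) = - 29 \left(24 - 26 \sqrt{14}\right) = -696 + 754 \sqrt{14}$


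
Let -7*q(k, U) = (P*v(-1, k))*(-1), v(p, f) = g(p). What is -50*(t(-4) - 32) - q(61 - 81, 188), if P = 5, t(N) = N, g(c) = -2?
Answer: 12610/7 ≈ 1801.4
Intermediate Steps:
v(p, f) = -2
q(k, U) = -10/7 (q(k, U) = -5*(-2)*(-1)/7 = -(-10)*(-1)/7 = -⅐*10 = -10/7)
-50*(t(-4) - 32) - q(61 - 81, 188) = -50*(-4 - 32) - 1*(-10/7) = -50*(-36) + 10/7 = 1800 + 10/7 = 12610/7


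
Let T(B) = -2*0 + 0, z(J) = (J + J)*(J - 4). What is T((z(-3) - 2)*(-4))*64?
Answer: 0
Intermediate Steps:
z(J) = 2*J*(-4 + J) (z(J) = (2*J)*(-4 + J) = 2*J*(-4 + J))
T(B) = 0 (T(B) = 0 + 0 = 0)
T((z(-3) - 2)*(-4))*64 = 0*64 = 0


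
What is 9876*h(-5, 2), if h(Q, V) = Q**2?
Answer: 246900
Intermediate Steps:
9876*h(-5, 2) = 9876*(-5)**2 = 9876*25 = 246900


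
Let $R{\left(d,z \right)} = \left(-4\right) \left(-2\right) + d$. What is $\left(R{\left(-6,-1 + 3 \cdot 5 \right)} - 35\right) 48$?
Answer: $-1584$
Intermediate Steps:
$R{\left(d,z \right)} = 8 + d$
$\left(R{\left(-6,-1 + 3 \cdot 5 \right)} - 35\right) 48 = \left(\left(8 - 6\right) - 35\right) 48 = \left(2 - 35\right) 48 = \left(-33\right) 48 = -1584$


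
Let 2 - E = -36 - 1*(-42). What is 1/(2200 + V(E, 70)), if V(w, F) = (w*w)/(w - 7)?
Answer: 11/24184 ≈ 0.00045485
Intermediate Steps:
E = -4 (E = 2 - (-36 - 1*(-42)) = 2 - (-36 + 42) = 2 - 1*6 = 2 - 6 = -4)
V(w, F) = w²/(-7 + w)
1/(2200 + V(E, 70)) = 1/(2200 + (-4)²/(-7 - 4)) = 1/(2200 + 16/(-11)) = 1/(2200 + 16*(-1/11)) = 1/(2200 - 16/11) = 1/(24184/11) = 11/24184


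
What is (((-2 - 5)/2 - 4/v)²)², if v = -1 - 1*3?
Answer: 625/16 ≈ 39.063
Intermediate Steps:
v = -4 (v = -1 - 3 = -4)
(((-2 - 5)/2 - 4/v)²)² = (((-2 - 5)/2 - 4/(-4))²)² = ((-7*½ - 4*(-¼))²)² = ((-7/2 + 1)²)² = ((-5/2)²)² = (25/4)² = 625/16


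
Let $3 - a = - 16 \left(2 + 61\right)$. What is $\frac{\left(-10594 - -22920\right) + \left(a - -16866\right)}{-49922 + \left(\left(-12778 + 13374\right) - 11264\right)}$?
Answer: $- \frac{30203}{60590} \approx -0.49848$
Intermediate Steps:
$a = 1011$ ($a = 3 - - 16 \left(2 + 61\right) = 3 - \left(-16\right) 63 = 3 - -1008 = 3 + 1008 = 1011$)
$\frac{\left(-10594 - -22920\right) + \left(a - -16866\right)}{-49922 + \left(\left(-12778 + 13374\right) - 11264\right)} = \frac{\left(-10594 - -22920\right) + \left(1011 - -16866\right)}{-49922 + \left(\left(-12778 + 13374\right) - 11264\right)} = \frac{\left(-10594 + 22920\right) + \left(1011 + 16866\right)}{-49922 + \left(596 - 11264\right)} = \frac{12326 + 17877}{-49922 - 10668} = \frac{30203}{-60590} = 30203 \left(- \frac{1}{60590}\right) = - \frac{30203}{60590}$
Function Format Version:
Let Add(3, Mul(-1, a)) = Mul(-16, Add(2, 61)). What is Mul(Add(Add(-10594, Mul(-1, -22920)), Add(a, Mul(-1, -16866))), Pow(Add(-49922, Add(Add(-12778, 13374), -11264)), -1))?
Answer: Rational(-30203, 60590) ≈ -0.49848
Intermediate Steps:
a = 1011 (a = Add(3, Mul(-1, Mul(-16, Add(2, 61)))) = Add(3, Mul(-1, Mul(-16, 63))) = Add(3, Mul(-1, -1008)) = Add(3, 1008) = 1011)
Mul(Add(Add(-10594, Mul(-1, -22920)), Add(a, Mul(-1, -16866))), Pow(Add(-49922, Add(Add(-12778, 13374), -11264)), -1)) = Mul(Add(Add(-10594, Mul(-1, -22920)), Add(1011, Mul(-1, -16866))), Pow(Add(-49922, Add(Add(-12778, 13374), -11264)), -1)) = Mul(Add(Add(-10594, 22920), Add(1011, 16866)), Pow(Add(-49922, Add(596, -11264)), -1)) = Mul(Add(12326, 17877), Pow(Add(-49922, -10668), -1)) = Mul(30203, Pow(-60590, -1)) = Mul(30203, Rational(-1, 60590)) = Rational(-30203, 60590)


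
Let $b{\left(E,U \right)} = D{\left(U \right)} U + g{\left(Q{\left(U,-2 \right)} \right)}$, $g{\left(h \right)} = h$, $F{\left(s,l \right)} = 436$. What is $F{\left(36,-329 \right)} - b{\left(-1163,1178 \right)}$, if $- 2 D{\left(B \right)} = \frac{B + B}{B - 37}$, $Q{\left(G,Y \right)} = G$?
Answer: $\frac{541062}{1141} \approx 474.2$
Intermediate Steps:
$D{\left(B \right)} = - \frac{B}{-37 + B}$ ($D{\left(B \right)} = - \frac{\left(B + B\right) \frac{1}{B - 37}}{2} = - \frac{2 B \frac{1}{-37 + B}}{2} = - \frac{B}{-37 + B}$)
$b{\left(E,U \right)} = U - \frac{U^{2}}{-37 + U}$ ($b{\left(E,U \right)} = - \frac{U}{-37 + U} U + U = - \frac{U^{2}}{-37 + U} + U = U - \frac{U^{2}}{-37 + U}$)
$F{\left(36,-329 \right)} - b{\left(-1163,1178 \right)} = 436 - \left(-37\right) 1178 \frac{1}{-37 + 1178} = 436 - \left(-37\right) 1178 \cdot \frac{1}{1141} = 436 - - \frac{43586}{1141} = 436 + \frac{43586}{1141} = \frac{541062}{1141}$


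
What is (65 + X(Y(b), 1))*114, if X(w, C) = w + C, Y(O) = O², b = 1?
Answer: 7638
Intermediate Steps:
X(w, C) = C + w
(65 + X(Y(b), 1))*114 = (65 + (1 + 1²))*114 = (65 + (1 + 1))*114 = (65 + 2)*114 = 67*114 = 7638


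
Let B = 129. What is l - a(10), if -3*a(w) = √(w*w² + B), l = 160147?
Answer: 160147 + √1129/3 ≈ 1.6016e+5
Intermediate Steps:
a(w) = -√(129 + w³)/3 (a(w) = -√(w*w² + 129)/3 = -√(w³ + 129)/3 = -√(129 + w³)/3)
l - a(10) = 160147 - (-1)*√(129 + 10³)/3 = 160147 - (-1)*√(129 + 1000)/3 = 160147 - (-1)*√1129/3 = 160147 + √1129/3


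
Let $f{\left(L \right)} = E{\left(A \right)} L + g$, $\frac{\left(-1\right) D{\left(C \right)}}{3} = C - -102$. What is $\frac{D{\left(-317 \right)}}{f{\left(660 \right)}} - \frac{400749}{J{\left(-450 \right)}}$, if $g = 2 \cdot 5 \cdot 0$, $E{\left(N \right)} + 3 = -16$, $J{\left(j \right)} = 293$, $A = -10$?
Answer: $- \frac{335038763}{244948} \approx -1367.8$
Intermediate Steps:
$E{\left(N \right)} = -19$ ($E{\left(N \right)} = -3 - 16 = -19$)
$g = 0$ ($g = 10 \cdot 0 = 0$)
$D{\left(C \right)} = -306 - 3 C$ ($D{\left(C \right)} = - 3 \left(C - -102\right) = - 3 \left(C + 102\right) = - 3 \left(102 + C\right) = -306 - 3 C$)
$f{\left(L \right)} = - 19 L$ ($f{\left(L \right)} = - 19 L + 0 = - 19 L$)
$\frac{D{\left(-317 \right)}}{f{\left(660 \right)}} - \frac{400749}{J{\left(-450 \right)}} = \frac{-306 - -951}{\left(-19\right) 660} - \frac{400749}{293} = \frac{-306 + 951}{-12540} - \frac{400749}{293} = 645 \left(- \frac{1}{12540}\right) - \frac{400749}{293} = - \frac{43}{836} - \frac{400749}{293} = - \frac{335038763}{244948}$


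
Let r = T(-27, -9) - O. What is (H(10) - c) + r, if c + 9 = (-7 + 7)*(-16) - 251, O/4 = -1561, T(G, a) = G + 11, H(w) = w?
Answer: 6498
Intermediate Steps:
T(G, a) = 11 + G
O = -6244 (O = 4*(-1561) = -6244)
c = -260 (c = -9 + ((-7 + 7)*(-16) - 251) = -9 + (0*(-16) - 251) = -9 + (0 - 251) = -9 - 251 = -260)
r = 6228 (r = (11 - 27) - 1*(-6244) = -16 + 6244 = 6228)
(H(10) - c) + r = (10 - 1*(-260)) + 6228 = (10 + 260) + 6228 = 270 + 6228 = 6498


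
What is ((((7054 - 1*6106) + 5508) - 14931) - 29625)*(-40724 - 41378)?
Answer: 3128086200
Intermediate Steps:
((((7054 - 1*6106) + 5508) - 14931) - 29625)*(-40724 - 41378) = ((((7054 - 6106) + 5508) - 14931) - 29625)*(-82102) = (((948 + 5508) - 14931) - 29625)*(-82102) = ((6456 - 14931) - 29625)*(-82102) = (-8475 - 29625)*(-82102) = -38100*(-82102) = 3128086200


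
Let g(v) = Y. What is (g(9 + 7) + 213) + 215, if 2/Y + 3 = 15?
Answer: 2569/6 ≈ 428.17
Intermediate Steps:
Y = 1/6 (Y = 2/(-3 + 15) = 2/12 = 2*(1/12) = 1/6 ≈ 0.16667)
g(v) = 1/6
(g(9 + 7) + 213) + 215 = (1/6 + 213) + 215 = 1279/6 + 215 = 2569/6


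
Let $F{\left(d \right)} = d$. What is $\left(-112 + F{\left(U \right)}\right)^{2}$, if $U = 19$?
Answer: $8649$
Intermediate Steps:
$\left(-112 + F{\left(U \right)}\right)^{2} = \left(-112 + 19\right)^{2} = \left(-93\right)^{2} = 8649$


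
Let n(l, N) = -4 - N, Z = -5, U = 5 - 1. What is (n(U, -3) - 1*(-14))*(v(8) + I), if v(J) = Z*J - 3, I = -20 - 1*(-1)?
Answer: -806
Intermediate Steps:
U = 4
I = -19 (I = -20 + 1 = -19)
v(J) = -3 - 5*J (v(J) = -5*J - 3 = -3 - 5*J)
(n(U, -3) - 1*(-14))*(v(8) + I) = ((-4 - 1*(-3)) - 1*(-14))*((-3 - 5*8) - 19) = ((-4 + 3) + 14)*((-3 - 40) - 19) = (-1 + 14)*(-43 - 19) = 13*(-62) = -806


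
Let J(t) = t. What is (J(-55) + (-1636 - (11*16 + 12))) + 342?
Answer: -1537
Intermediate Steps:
(J(-55) + (-1636 - (11*16 + 12))) + 342 = (-55 + (-1636 - (11*16 + 12))) + 342 = (-55 + (-1636 - (176 + 12))) + 342 = (-55 + (-1636 - 1*188)) + 342 = (-55 + (-1636 - 188)) + 342 = (-55 - 1824) + 342 = -1879 + 342 = -1537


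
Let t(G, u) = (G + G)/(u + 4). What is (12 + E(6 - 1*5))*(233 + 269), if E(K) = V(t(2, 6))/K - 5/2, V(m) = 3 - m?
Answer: 30371/5 ≈ 6074.2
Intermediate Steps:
t(G, u) = 2*G/(4 + u) (t(G, u) = (2*G)/(4 + u) = 2*G/(4 + u))
E(K) = -5/2 + 13/(5*K) (E(K) = (3 - 2*2/(4 + 6))/K - 5/2 = (3 - 2*2/10)/K - 5*½ = (3 - 2*2/10)/K - 5/2 = (3 - 1*⅖)/K - 5/2 = (3 - ⅖)/K - 5/2 = 13/(5*K) - 5/2 = -5/2 + 13/(5*K))
(12 + E(6 - 1*5))*(233 + 269) = (12 + (26 - 25*(6 - 1*5))/(10*(6 - 1*5)))*(233 + 269) = (12 + (26 - 25*(6 - 5))/(10*(6 - 5)))*502 = (12 + (⅒)*(26 - 25*1)/1)*502 = (12 + (⅒)*1*(26 - 25))*502 = (12 + (⅒)*1*1)*502 = (12 + ⅒)*502 = (121/10)*502 = 30371/5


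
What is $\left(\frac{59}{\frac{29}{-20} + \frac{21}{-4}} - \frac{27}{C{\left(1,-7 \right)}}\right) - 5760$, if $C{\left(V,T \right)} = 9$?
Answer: $- \frac{386711}{67} \approx -5771.8$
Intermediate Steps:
$\left(\frac{59}{\frac{29}{-20} + \frac{21}{-4}} - \frac{27}{C{\left(1,-7 \right)}}\right) - 5760 = \left(\frac{59}{\frac{29}{-20} + \frac{21}{-4}} - \frac{27}{9}\right) - 5760 = \left(\frac{59}{29 \left(- \frac{1}{20}\right) + 21 \left(- \frac{1}{4}\right)} - 3\right) - 5760 = \left(\frac{59}{- \frac{29}{20} - \frac{21}{4}} - 3\right) - 5760 = \left(\frac{59}{- \frac{67}{10}} - 3\right) - 5760 = \left(59 \left(- \frac{10}{67}\right) - 3\right) - 5760 = \left(- \frac{590}{67} - 3\right) - 5760 = - \frac{791}{67} - 5760 = - \frac{386711}{67}$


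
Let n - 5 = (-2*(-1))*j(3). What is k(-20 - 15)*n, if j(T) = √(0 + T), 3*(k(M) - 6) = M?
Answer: -85/3 - 34*√3/3 ≈ -47.963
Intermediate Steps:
k(M) = 6 + M/3
j(T) = √T
n = 5 + 2*√3 (n = 5 + (-2*(-1))*√3 = 5 + 2*√3 ≈ 8.4641)
k(-20 - 15)*n = (6 + (-20 - 15)/3)*(5 + 2*√3) = (6 + (⅓)*(-35))*(5 + 2*√3) = (6 - 35/3)*(5 + 2*√3) = -17*(5 + 2*√3)/3 = -85/3 - 34*√3/3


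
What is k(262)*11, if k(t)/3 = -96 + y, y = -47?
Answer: -4719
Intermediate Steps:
k(t) = -429 (k(t) = 3*(-96 - 47) = 3*(-143) = -429)
k(262)*11 = -429*11 = -4719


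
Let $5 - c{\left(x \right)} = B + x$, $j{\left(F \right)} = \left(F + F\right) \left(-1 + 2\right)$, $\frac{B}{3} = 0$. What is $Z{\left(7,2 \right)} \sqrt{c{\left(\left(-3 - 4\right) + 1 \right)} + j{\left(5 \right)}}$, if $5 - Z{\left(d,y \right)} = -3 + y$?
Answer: $6 \sqrt{21} \approx 27.495$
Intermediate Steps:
$B = 0$ ($B = 3 \cdot 0 = 0$)
$Z{\left(d,y \right)} = 8 - y$ ($Z{\left(d,y \right)} = 5 - \left(-3 + y\right) = 8 - y$)
$j{\left(F \right)} = 2 F$ ($j{\left(F \right)} = 2 F 1 = 2 F$)
$c{\left(x \right)} = 5 - x$ ($c{\left(x \right)} = 5 - \left(0 + x\right) = 5 - x$)
$Z{\left(7,2 \right)} \sqrt{c{\left(\left(-3 - 4\right) + 1 \right)} + j{\left(5 \right)}} = \left(8 - 2\right) \sqrt{\left(5 - \left(\left(-3 - 4\right) + 1\right)\right) + 2 \cdot 5} = \left(8 - 2\right) \sqrt{\left(5 - \left(-7 + 1\right)\right) + 10} = 6 \sqrt{\left(5 - -6\right) + 10} = 6 \sqrt{\left(5 + 6\right) + 10} = 6 \sqrt{11 + 10} = 6 \sqrt{21}$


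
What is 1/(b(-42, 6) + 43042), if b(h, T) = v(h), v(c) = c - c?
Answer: 1/43042 ≈ 2.3233e-5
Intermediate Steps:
v(c) = 0
b(h, T) = 0
1/(b(-42, 6) + 43042) = 1/(0 + 43042) = 1/43042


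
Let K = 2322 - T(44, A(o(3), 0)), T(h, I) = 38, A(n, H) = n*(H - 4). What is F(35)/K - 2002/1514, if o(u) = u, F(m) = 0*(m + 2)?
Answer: -1001/757 ≈ -1.3223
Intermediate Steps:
F(m) = 0 (F(m) = 0*(2 + m) = 0)
A(n, H) = n*(-4 + H)
K = 2284 (K = 2322 - 1*38 = 2322 - 38 = 2284)
F(35)/K - 2002/1514 = 0/2284 - 2002/1514 = 0*(1/2284) - 2002*1/1514 = 0 - 1001/757 = -1001/757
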